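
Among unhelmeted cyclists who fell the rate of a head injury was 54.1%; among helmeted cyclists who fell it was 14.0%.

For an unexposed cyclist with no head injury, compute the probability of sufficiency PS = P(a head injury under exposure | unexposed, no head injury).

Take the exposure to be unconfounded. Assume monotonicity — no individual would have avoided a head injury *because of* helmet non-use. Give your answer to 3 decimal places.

PS ≈ 0.466

p₁ = 0.541, p₀ = 0.14.
Under exogeneity and monotonicity, PS = (p₁ − p₀) / (1 − p₀).
PS = (0.541 − 0.14) / (1 − 0.14) = 0.401 / 0.86 ≈ 0.4663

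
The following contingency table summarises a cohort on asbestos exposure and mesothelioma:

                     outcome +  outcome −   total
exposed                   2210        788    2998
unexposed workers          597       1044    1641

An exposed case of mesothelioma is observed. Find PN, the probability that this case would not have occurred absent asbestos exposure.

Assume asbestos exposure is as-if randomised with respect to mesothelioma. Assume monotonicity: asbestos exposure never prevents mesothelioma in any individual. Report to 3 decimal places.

PN ≈ 0.506

p₁ = P(outcome | exposed) = 2210/2998 = 0.73716
p₀ = P(outcome | unexposed) = 597/1641 = 0.3638
Under exogeneity and monotonicity, PN = (p₁ − p₀) / p₁.
PN = (0.73716 − 0.3638) / 0.73716 = 0.37336 / 0.73716 ≈ 0.5065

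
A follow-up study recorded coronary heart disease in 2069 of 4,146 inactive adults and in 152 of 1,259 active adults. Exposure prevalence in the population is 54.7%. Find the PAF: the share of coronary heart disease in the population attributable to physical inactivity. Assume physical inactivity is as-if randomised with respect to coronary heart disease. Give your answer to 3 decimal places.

PAF ≈ 0.632

p₁ = P(outcome | exposed) = 2069/4146 = 0.49904
p₀ = P(outcome | unexposed) = 152/1259 = 0.12073
Overall risk P(Y=1) = π·p₁ + (1−π)·p₀ = 0.547×0.49904 + 0.453×0.12073 = 0.32766.
Under exogeneity, PAF = [P(Y=1) − p₀] / P(Y=1).
PAF = (0.32766 − 0.12073) / 0.32766 ≈ 0.6315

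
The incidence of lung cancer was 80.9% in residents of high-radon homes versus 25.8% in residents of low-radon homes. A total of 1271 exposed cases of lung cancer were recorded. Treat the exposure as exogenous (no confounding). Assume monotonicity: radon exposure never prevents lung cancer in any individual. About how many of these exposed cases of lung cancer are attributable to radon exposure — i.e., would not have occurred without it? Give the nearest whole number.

about 866 cases

p₁ = 0.809, p₀ = 0.258.
PN = (p₁ − p₀)/p₁ = (0.809 − 0.258) / 0.809 ≈ 0.68109.
Attributable cases ≈ PN × (exposed cases) = 0.68109 × 1271 ≈ 865.66.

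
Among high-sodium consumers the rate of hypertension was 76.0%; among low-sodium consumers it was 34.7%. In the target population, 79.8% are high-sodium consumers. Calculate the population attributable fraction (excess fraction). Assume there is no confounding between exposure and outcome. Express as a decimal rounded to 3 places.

p₁ = 0.76, p₀ = 0.347.
Overall risk P(Y=1) = π·p₁ + (1−π)·p₀ = 0.798×0.76 + 0.202×0.347 = 0.67657.
Under exogeneity, PAF = [P(Y=1) − p₀] / P(Y=1).
PAF = (0.67657 − 0.347) / 0.67657 ≈ 0.4871

PAF ≈ 0.487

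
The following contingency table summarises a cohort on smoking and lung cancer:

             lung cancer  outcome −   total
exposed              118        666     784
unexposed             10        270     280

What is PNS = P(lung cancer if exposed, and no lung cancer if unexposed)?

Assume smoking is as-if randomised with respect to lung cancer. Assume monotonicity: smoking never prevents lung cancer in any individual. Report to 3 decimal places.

p₁ = P(outcome | exposed) = 118/784 = 0.15051
p₀ = P(outcome | unexposed) = 10/280 = 0.035714
Under exogeneity and monotonicity, PNS = p₁ − p₀.
PNS = 0.15051 − 0.035714 = 0.1148

PNS ≈ 0.115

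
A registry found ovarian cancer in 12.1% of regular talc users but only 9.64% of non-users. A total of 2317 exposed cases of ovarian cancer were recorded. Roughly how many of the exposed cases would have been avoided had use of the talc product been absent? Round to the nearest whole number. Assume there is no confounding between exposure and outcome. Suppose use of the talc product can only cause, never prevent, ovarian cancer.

p₁ = 0.121, p₀ = 0.0964.
PN = (p₁ − p₀)/p₁ = (0.121 − 0.0964) / 0.121 ≈ 0.20331.
Attributable cases ≈ PN × (exposed cases) = 0.20331 × 2317 ≈ 471.06.

about 471 cases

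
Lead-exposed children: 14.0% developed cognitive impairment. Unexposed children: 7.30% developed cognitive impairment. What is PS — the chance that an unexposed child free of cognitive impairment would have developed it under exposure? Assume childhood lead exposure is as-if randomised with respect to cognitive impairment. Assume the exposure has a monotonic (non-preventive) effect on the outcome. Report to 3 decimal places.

p₁ = 0.14, p₀ = 0.073.
Under exogeneity and monotonicity, PS = (p₁ − p₀) / (1 − p₀).
PS = (0.14 − 0.073) / (1 − 0.073) = 0.067 / 0.927 ≈ 0.0723

PS ≈ 0.072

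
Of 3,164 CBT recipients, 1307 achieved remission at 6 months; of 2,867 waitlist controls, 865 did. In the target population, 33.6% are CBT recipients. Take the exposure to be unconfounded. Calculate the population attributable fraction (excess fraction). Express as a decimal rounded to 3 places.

p₁ = P(outcome | exposed) = 1307/3164 = 0.41308
p₀ = P(outcome | unexposed) = 865/2867 = 0.30171
Overall risk P(Y=1) = π·p₁ + (1−π)·p₀ = 0.336×0.41308 + 0.664×0.30171 = 0.33913.
Under exogeneity, PAF = [P(Y=1) − p₀] / P(Y=1).
PAF = (0.33913 − 0.30171) / 0.33913 ≈ 0.1103

PAF ≈ 0.110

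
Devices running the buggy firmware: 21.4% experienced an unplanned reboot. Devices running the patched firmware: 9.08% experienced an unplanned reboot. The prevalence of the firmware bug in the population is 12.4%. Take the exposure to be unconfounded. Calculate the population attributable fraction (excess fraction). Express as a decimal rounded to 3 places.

PAF ≈ 0.144

p₁ = 0.214, p₀ = 0.0908.
Overall risk P(Y=1) = π·p₁ + (1−π)·p₀ = 0.124×0.214 + 0.876×0.0908 = 0.10608.
Under exogeneity, PAF = [P(Y=1) − p₀] / P(Y=1).
PAF = (0.10608 − 0.0908) / 0.10608 ≈ 0.1440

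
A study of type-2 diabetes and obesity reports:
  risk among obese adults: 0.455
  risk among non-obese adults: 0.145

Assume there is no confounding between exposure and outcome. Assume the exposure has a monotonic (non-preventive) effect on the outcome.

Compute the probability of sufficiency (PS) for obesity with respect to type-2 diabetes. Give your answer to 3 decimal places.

PS ≈ 0.363

Let p₁ = 0.455, p₀ = 0.145.
Under exogeneity and monotonicity, PS = (p₁ − p₀) / (1 − p₀).
PS = (0.455 − 0.145) / (1 − 0.145) = 0.31 / 0.855 ≈ 0.3626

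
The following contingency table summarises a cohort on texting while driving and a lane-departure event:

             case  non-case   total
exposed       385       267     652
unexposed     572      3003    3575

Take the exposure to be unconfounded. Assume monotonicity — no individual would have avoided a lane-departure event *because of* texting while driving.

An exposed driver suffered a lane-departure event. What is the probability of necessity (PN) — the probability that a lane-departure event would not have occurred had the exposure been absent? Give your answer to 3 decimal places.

PN ≈ 0.729

p₁ = P(outcome | exposed) = 385/652 = 0.59049
p₀ = P(outcome | unexposed) = 572/3575 = 0.16
Under exogeneity and monotonicity, PN = (p₁ − p₀)/p₁.
PN = (0.59049 − 0.16) / 0.59049 ≈ 0.7290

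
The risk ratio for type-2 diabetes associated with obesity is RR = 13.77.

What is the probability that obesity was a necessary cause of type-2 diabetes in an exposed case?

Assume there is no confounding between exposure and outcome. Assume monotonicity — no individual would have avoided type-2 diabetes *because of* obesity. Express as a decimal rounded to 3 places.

Under exogeneity and monotonicity, PN = (RR − 1) / RR = 1 − 1/RR.
PN = (13.77 − 1) / 13.77 = 12.77 / 13.77 ≈ 0.9274

PN ≈ 0.927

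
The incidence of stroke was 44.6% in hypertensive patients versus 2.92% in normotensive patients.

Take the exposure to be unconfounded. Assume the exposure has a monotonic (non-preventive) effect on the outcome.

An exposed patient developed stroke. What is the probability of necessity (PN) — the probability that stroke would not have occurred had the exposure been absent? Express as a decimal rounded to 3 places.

PN ≈ 0.935

p₁ = 0.446, p₀ = 0.0292.
Under exogeneity and monotonicity, PN = (p₁ − p₀) / p₁.
PN = (0.446 − 0.0292) / 0.446 = 0.4168 / 0.446 ≈ 0.9345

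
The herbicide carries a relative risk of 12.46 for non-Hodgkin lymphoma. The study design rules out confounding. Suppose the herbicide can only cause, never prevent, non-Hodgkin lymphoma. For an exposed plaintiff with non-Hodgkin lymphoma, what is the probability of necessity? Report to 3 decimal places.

PN ≈ 0.920

Under exogeneity and monotonicity, PN = (RR − 1) / RR = 1 − 1/RR.
PN = (12.46 − 1) / 12.46 = 11.46 / 12.46 ≈ 0.9197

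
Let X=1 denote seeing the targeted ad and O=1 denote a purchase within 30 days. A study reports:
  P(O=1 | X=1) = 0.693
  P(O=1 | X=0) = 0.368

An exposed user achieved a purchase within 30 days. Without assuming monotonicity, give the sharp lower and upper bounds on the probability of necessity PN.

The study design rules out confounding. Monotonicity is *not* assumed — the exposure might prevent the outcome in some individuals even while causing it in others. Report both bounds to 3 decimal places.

0.469 ≤ PN ≤ 0.912

Let p₁ = 0.693, p₀ = 0.368.
Under exogeneity alone the bounds on PN are max{0,(p₁−p₀)/p₁} ≤ PN ≤ min{1,(1−p₀)/p₁}.
  lower = (p₁ − p₀)/p₁ = 0.325 / 0.693 ≈ 0.4690
  upper = min{1, (1 − p₀)/p₁} = 0.632 / 0.693 ≈ 0.9120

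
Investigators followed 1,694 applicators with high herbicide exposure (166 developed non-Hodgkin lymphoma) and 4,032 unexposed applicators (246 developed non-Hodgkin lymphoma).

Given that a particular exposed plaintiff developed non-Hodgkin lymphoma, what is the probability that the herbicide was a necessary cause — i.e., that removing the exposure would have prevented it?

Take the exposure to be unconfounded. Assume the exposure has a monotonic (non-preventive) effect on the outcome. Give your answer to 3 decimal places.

PN ≈ 0.377

p₁ = P(outcome | exposed) = 166/1694 = 0.097993
p₀ = P(outcome | unexposed) = 246/4032 = 0.061012
Under exogeneity and monotonicity, PN = (p₁ − p₀) / p₁.
PN = (0.097993 − 0.061012) / 0.097993 = 0.036981 / 0.097993 ≈ 0.3774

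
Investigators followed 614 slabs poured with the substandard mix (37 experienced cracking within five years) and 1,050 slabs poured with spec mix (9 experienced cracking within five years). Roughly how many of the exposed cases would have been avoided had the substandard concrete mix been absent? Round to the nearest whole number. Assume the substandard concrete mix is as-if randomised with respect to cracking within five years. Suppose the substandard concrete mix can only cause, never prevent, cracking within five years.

p₁ = P(outcome | exposed) = 37/614 = 0.060261
p₀ = P(outcome | unexposed) = 9/1050 = 0.0085714
PN = (p₁ − p₀)/p₁ = (0.060261 − 0.0085714) / 0.060261 ≈ 0.85776.
Attributable cases ≈ PN × (exposed cases) = 0.85776 × 37 ≈ 31.74.

about 32 cases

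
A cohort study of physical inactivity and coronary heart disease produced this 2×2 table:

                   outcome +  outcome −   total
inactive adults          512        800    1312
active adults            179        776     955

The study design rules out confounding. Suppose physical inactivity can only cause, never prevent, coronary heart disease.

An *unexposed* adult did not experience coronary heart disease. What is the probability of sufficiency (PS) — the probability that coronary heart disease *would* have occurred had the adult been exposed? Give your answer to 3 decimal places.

p₁ = P(outcome | exposed) = 512/1312 = 0.39024
p₀ = P(outcome | unexposed) = 179/955 = 0.18743
Under exogeneity and monotonicity, PS = (p₁ − p₀)/(1 − p₀).
PS = (0.39024 − 0.18743) / 0.81257 ≈ 0.2496

PS ≈ 0.250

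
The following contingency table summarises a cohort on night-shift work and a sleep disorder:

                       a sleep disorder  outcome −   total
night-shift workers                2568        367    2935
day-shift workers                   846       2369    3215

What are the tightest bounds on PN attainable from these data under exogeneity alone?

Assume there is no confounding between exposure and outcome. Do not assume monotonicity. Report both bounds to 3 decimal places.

0.699 ≤ PN ≤ 0.842

p₁ = P(outcome | exposed) = 2568/2935 = 0.87496
p₀ = P(outcome | unexposed) = 846/3215 = 0.26314
Under exogeneity alone the bounds on PN are max{0,(p₁−p₀)/p₁} ≤ PN ≤ min{1,(1−p₀)/p₁}.
  lower = (p₁ − p₀)/p₁ = 0.61182 / 0.87496 ≈ 0.6993
  upper = min{1, (1 − p₀)/p₁} = 0.73686 / 0.87496 ≈ 0.8422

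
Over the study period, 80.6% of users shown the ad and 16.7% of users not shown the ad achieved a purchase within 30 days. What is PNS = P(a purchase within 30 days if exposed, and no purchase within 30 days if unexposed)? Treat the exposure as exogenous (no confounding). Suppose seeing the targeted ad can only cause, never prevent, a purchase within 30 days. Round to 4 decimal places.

p₁ = 0.806, p₀ = 0.167.
Under exogeneity and monotonicity, PNS = p₁ − p₀.
PNS = 0.806 − 0.167 = 0.639

PNS ≈ 0.6390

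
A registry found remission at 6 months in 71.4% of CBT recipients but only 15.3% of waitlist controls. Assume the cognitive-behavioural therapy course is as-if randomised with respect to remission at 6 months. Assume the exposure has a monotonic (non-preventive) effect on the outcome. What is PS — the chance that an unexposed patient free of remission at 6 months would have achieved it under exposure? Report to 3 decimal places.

p₁ = 0.714, p₀ = 0.153.
Under exogeneity and monotonicity, PS = (p₁ − p₀) / (1 − p₀).
PS = (0.714 − 0.153) / (1 − 0.153) = 0.561 / 0.847 ≈ 0.6623

PS ≈ 0.662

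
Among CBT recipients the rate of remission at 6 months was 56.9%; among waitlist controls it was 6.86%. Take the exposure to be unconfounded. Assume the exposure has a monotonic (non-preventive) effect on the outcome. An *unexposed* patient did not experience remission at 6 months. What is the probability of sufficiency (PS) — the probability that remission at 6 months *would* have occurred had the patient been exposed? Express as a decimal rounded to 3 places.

PS ≈ 0.537

p₁ = 0.569, p₀ = 0.0686.
Under exogeneity and monotonicity, PS = (p₁ − p₀) / (1 − p₀).
PS = (0.569 − 0.0686) / (1 − 0.0686) = 0.5004 / 0.9314 ≈ 0.5373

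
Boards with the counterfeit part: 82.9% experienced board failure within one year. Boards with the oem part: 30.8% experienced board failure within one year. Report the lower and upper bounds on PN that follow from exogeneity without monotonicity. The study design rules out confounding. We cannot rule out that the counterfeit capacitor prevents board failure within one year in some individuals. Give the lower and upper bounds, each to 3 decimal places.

0.628 ≤ PN ≤ 0.835

p₁ = 0.829, p₀ = 0.308.
Under exogeneity alone the bounds on PN are max{0,(p₁−p₀)/p₁} ≤ PN ≤ min{1,(1−p₀)/p₁}.
  lower = (p₁ − p₀)/p₁ = 0.521 / 0.829 ≈ 0.6285
  upper = min{1, (1 − p₀)/p₁} = 0.692 / 0.829 ≈ 0.8347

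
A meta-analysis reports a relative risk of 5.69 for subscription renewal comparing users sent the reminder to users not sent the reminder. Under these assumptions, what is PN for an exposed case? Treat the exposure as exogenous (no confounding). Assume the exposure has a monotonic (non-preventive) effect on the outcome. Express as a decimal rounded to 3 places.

Under exogeneity and monotonicity, PN = (RR − 1) / RR = 1 − 1/RR.
PN = (5.69 − 1) / 5.69 = 4.69 / 5.69 ≈ 0.8243

PN ≈ 0.824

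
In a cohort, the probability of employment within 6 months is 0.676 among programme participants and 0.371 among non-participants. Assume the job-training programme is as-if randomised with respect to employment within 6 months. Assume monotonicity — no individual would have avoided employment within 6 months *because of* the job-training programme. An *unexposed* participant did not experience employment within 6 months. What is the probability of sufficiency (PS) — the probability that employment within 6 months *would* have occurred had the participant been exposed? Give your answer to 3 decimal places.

PS ≈ 0.485

Let p₁ = 0.676, p₀ = 0.371.
Under exogeneity and monotonicity, PS = (p₁ − p₀) / (1 − p₀).
PS = (0.676 − 0.371) / (1 − 0.371) = 0.305 / 0.629 ≈ 0.4849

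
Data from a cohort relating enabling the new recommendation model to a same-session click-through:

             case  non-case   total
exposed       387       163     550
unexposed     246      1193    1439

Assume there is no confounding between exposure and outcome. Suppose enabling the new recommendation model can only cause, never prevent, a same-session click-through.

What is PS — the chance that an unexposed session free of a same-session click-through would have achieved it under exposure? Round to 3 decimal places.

PS ≈ 0.643

p₁ = P(outcome | exposed) = 387/550 = 0.70364
p₀ = P(outcome | unexposed) = 246/1439 = 0.17095
Under exogeneity and monotonicity, PS = (p₁ − p₀) / (1 − p₀).
PS = (0.70364 − 0.17095) / (1 − 0.17095) = 0.53268 / 0.82905 ≈ 0.6425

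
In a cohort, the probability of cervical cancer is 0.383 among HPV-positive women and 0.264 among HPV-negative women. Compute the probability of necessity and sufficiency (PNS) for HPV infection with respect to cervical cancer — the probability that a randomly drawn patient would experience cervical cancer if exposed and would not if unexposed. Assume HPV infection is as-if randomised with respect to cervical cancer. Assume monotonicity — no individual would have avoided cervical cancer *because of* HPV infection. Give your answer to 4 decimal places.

PNS ≈ 0.1190

Let p₁ = 0.383, p₀ = 0.264.
Under exogeneity and monotonicity, PNS = p₁ − p₀.
PNS = 0.383 − 0.264 = 0.119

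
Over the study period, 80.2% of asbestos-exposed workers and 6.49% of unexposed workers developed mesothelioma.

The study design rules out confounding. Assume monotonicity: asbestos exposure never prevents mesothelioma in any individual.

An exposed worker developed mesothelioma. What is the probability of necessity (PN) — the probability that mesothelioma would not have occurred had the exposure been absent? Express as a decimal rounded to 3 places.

PN ≈ 0.919

p₁ = 0.802, p₀ = 0.0649.
Under exogeneity and monotonicity, PN = (p₁ − p₀) / p₁.
PN = (0.802 − 0.0649) / 0.802 = 0.7371 / 0.802 ≈ 0.9191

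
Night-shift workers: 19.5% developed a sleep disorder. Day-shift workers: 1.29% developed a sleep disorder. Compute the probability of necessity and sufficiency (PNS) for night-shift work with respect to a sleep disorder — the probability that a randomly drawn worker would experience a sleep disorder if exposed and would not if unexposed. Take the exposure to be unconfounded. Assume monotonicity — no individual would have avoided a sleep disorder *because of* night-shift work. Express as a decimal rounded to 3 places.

p₁ = 0.195, p₀ = 0.0129.
Under exogeneity and monotonicity, PNS = p₁ − p₀.
PNS = 0.195 − 0.0129 = 0.1821

PNS ≈ 0.182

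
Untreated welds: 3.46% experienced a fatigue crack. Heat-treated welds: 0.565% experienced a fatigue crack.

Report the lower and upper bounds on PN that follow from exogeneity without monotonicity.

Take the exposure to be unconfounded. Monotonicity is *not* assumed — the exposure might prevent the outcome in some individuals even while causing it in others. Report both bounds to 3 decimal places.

0.837 ≤ PN ≤ 1.000

p₁ = 0.0346, p₀ = 0.00565.
Under exogeneity alone the bounds on PN are max{0,(p₁−p₀)/p₁} ≤ PN ≤ min{1,(1−p₀)/p₁}.
  lower = (p₁ − p₀)/p₁ = 0.02895 / 0.0346 ≈ 0.8367
  upper = min{1, (1 − p₀)/p₁} = 0.99435 / 0.0346 ≈ 28.7384 → capped at 1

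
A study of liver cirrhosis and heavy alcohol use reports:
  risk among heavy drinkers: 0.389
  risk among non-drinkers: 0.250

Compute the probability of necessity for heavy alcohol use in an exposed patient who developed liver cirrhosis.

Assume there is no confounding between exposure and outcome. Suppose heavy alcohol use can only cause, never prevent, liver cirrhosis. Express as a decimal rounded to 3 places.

Let p₁ = 0.389, p₀ = 0.25.
Under exogeneity and monotonicity, PN = (p₁ − p₀) / p₁.
PN = (0.389 − 0.25) / 0.389 = 0.139 / 0.389 ≈ 0.3573

PN ≈ 0.357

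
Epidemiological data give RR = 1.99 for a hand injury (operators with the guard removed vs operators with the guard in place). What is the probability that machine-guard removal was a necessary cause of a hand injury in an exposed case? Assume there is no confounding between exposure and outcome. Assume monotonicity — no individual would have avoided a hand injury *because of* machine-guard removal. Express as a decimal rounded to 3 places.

PN ≈ 0.497

Under exogeneity and monotonicity, PN = (RR − 1) / RR = 1 − 1/RR.
PN = (1.99 − 1) / 1.99 = 0.99 / 1.99 ≈ 0.4975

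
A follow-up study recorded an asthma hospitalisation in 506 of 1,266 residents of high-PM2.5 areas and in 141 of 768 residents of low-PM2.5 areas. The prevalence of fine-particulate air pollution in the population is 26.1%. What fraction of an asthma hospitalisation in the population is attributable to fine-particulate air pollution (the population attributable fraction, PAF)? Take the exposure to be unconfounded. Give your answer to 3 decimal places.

PAF ≈ 0.235

p₁ = P(outcome | exposed) = 506/1266 = 0.39968
p₀ = P(outcome | unexposed) = 141/768 = 0.18359
Overall risk P(Y=1) = π·p₁ + (1−π)·p₀ = 0.261×0.39968 + 0.739×0.18359 = 0.23999.
Under exogeneity, PAF = [P(Y=1) − p₀] / P(Y=1).
PAF = (0.23999 − 0.18359) / 0.23999 ≈ 0.2350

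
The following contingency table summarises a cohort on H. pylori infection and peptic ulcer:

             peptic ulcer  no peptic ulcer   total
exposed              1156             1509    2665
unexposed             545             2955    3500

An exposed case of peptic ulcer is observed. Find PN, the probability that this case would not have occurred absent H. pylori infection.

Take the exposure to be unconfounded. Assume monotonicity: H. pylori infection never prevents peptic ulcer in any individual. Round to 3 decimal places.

PN ≈ 0.641

p₁ = P(outcome | exposed) = 1156/2665 = 0.43377
p₀ = P(outcome | unexposed) = 545/3500 = 0.15571
Under exogeneity and monotonicity, PN = (p₁ − p₀)/p₁.
PN = (0.43377 − 0.15571) / 0.43377 ≈ 0.6410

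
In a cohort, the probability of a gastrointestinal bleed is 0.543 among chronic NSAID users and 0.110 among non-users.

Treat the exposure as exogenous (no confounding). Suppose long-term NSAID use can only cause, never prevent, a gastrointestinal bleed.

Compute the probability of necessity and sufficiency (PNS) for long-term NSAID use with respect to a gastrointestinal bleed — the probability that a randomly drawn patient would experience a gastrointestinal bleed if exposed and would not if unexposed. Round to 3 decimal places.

Let p₁ = 0.543, p₀ = 0.11.
Under exogeneity and monotonicity, PNS = p₁ − p₀.
PNS = 0.543 − 0.11 = 0.433

PNS ≈ 0.433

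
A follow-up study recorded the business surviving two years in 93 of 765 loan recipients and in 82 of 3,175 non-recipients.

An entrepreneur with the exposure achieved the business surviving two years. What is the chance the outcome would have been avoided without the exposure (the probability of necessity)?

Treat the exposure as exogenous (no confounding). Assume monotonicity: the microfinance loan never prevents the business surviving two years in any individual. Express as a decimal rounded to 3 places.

p₁ = P(outcome | exposed) = 93/765 = 0.12157
p₀ = P(outcome | unexposed) = 82/3175 = 0.025827
Under exogeneity and monotonicity, PN = (p₁ − p₀) / p₁.
PN = (0.12157 − 0.025827) / 0.12157 = 0.095742 / 0.12157 ≈ 0.7876

PN ≈ 0.788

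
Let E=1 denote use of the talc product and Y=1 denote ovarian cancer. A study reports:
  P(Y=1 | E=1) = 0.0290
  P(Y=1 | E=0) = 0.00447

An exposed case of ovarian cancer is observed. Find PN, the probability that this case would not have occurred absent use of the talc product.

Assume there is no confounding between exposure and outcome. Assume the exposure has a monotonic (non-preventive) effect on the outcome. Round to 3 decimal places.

Let p₁ = 0.029, p₀ = 0.00447.
Under exogeneity and monotonicity, PN = (p₁ − p₀) / p₁.
PN = (0.029 − 0.00447) / 0.029 = 0.02453 / 0.029 ≈ 0.8459

PN ≈ 0.846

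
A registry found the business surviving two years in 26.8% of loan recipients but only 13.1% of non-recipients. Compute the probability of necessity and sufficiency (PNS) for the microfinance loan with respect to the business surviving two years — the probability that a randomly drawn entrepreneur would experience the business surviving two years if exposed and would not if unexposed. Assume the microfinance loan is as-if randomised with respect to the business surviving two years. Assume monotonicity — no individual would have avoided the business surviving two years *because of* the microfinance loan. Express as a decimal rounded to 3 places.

p₁ = 0.268, p₀ = 0.131.
Under exogeneity and monotonicity, PNS = p₁ − p₀.
PNS = 0.268 − 0.131 = 0.137

PNS ≈ 0.137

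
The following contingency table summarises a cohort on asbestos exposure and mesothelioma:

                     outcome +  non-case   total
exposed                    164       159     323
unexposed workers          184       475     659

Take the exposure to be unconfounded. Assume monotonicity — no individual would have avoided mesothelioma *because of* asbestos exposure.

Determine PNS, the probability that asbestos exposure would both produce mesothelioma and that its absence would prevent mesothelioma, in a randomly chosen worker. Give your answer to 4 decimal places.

PNS ≈ 0.2285

p₁ = P(outcome | exposed) = 164/323 = 0.50774
p₀ = P(outcome | unexposed) = 184/659 = 0.27921
Under exogeneity and monotonicity, PNS = p₁ − p₀.
PNS = 0.50774 − 0.27921 = 0.22853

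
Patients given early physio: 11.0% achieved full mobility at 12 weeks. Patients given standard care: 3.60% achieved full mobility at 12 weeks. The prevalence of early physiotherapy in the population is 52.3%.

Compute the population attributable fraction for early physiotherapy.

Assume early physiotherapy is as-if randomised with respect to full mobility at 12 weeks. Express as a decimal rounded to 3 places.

p₁ = 0.11, p₀ = 0.036.
Overall risk P(Y=1) = π·p₁ + (1−π)·p₀ = 0.523×0.11 + 0.477×0.036 = 0.074702.
Under exogeneity, PAF = [P(Y=1) − p₀] / P(Y=1).
PAF = (0.074702 − 0.036) / 0.074702 ≈ 0.5181

PAF ≈ 0.518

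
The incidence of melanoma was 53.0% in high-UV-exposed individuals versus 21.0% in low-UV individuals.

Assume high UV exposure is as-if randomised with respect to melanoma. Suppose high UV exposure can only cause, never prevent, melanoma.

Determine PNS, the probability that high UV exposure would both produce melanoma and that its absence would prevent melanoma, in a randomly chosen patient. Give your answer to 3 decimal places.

PNS ≈ 0.320

p₁ = 0.53, p₀ = 0.21.
Under exogeneity and monotonicity, PNS = p₁ − p₀.
PNS = 0.53 − 0.21 = 0.32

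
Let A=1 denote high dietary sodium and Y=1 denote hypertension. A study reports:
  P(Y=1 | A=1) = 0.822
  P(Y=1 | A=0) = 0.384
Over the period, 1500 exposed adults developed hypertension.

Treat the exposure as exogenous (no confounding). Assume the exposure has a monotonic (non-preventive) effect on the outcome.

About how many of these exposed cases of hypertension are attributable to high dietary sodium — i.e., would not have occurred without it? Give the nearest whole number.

about 799 cases

Let p₁ = 0.822, p₀ = 0.384.
PN = (p₁ − p₀)/p₁ = (0.822 − 0.384) / 0.822 ≈ 0.53285.
Attributable cases ≈ PN × (exposed cases) = 0.53285 × 1500 ≈ 799.27.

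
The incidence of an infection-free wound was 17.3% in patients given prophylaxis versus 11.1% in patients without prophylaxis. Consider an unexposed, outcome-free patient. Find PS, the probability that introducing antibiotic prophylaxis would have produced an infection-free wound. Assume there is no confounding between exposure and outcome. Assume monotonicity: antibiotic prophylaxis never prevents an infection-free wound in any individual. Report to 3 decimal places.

PS ≈ 0.070

p₁ = 0.173, p₀ = 0.111.
Under exogeneity and monotonicity, PS = (p₁ − p₀) / (1 − p₀).
PS = (0.173 − 0.111) / (1 − 0.111) = 0.062 / 0.889 ≈ 0.0697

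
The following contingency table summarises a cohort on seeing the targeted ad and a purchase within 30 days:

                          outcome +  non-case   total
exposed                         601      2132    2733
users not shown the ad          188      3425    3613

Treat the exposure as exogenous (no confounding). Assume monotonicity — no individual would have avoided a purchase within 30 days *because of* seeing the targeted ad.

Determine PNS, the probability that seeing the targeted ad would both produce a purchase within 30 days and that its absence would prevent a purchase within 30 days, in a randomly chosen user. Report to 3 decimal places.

p₁ = P(outcome | exposed) = 601/2733 = 0.2199
p₀ = P(outcome | unexposed) = 188/3613 = 0.052034
Under exogeneity and monotonicity, PNS = p₁ − p₀.
PNS = 0.2199 − 0.052034 = 0.16787

PNS ≈ 0.168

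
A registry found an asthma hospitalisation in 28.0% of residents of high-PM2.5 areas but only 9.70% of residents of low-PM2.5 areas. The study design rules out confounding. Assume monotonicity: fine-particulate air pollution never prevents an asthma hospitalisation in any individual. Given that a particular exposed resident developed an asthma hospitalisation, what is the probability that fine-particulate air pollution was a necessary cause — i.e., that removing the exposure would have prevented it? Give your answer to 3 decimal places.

p₁ = 0.28, p₀ = 0.097.
Under exogeneity and monotonicity, PN = (p₁ − p₀) / p₁.
PN = (0.28 − 0.097) / 0.28 = 0.183 / 0.28 ≈ 0.6536

PN ≈ 0.654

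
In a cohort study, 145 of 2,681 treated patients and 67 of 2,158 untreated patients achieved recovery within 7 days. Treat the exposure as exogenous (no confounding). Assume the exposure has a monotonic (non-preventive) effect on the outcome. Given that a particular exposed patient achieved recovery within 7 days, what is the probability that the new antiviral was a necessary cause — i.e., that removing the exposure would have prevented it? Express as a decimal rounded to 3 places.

PN ≈ 0.426

p₁ = P(outcome | exposed) = 145/2681 = 0.054084
p₀ = P(outcome | unexposed) = 67/2158 = 0.031047
Under exogeneity and monotonicity, PN = (p₁ − p₀) / p₁.
PN = (0.054084 − 0.031047) / 0.054084 = 0.023037 / 0.054084 ≈ 0.4259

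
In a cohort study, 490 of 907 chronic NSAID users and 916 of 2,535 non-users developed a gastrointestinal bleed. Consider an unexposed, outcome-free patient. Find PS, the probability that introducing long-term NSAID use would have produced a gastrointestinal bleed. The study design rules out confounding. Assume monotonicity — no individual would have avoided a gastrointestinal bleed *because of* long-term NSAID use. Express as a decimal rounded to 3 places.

PS ≈ 0.280

p₁ = P(outcome | exposed) = 490/907 = 0.54024
p₀ = P(outcome | unexposed) = 916/2535 = 0.36134
Under exogeneity and monotonicity, PS = (p₁ − p₀) / (1 − p₀).
PS = (0.54024 − 0.36134) / (1 − 0.36134) = 0.1789 / 0.63866 ≈ 0.2801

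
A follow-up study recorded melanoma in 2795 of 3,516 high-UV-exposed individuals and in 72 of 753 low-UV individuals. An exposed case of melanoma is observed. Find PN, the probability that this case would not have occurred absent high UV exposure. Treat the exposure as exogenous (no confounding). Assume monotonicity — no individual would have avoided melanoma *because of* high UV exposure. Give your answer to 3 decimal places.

PN ≈ 0.880

p₁ = P(outcome | exposed) = 2795/3516 = 0.79494
p₀ = P(outcome | unexposed) = 72/753 = 0.095618
Under exogeneity and monotonicity, PN = (p₁ − p₀) / p₁.
PN = (0.79494 − 0.095618) / 0.79494 = 0.69932 / 0.79494 ≈ 0.8797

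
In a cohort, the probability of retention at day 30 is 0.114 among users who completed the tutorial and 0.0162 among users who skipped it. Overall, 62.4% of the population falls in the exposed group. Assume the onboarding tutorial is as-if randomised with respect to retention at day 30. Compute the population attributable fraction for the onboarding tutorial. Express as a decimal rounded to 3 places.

Let p₁ = 0.114, p₀ = 0.0162.
Overall risk P(Y=1) = π·p₁ + (1−π)·p₀ = 0.624×0.114 + 0.376×0.0162 = 0.077227.
Under exogeneity, PAF = [P(Y=1) − p₀] / P(Y=1).
PAF = (0.077227 − 0.0162) / 0.077227 ≈ 0.7902

PAF ≈ 0.790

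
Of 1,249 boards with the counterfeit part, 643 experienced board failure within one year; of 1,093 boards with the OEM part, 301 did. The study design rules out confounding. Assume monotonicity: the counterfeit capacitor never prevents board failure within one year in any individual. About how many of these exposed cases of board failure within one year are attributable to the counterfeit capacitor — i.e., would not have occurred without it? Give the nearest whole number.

about 299 cases

p₁ = P(outcome | exposed) = 643/1249 = 0.51481
p₀ = P(outcome | unexposed) = 301/1093 = 0.27539
PN = (p₁ − p₀)/p₁ = (0.51481 − 0.27539) / 0.51481 ≈ 0.46507.
Attributable cases ≈ PN × (exposed cases) = 0.46507 × 643 ≈ 299.04.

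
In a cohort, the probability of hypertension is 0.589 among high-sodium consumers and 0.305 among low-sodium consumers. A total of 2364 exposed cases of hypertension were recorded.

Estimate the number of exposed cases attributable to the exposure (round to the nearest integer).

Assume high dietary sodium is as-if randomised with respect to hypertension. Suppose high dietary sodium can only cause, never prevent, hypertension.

about 1140 cases

Let p₁ = 0.589, p₀ = 0.305.
PN = (p₁ − p₀)/p₁ = (0.589 − 0.305) / 0.589 ≈ 0.48217.
Attributable cases ≈ PN × (exposed cases) = 0.48217 × 2364 ≈ 1139.86.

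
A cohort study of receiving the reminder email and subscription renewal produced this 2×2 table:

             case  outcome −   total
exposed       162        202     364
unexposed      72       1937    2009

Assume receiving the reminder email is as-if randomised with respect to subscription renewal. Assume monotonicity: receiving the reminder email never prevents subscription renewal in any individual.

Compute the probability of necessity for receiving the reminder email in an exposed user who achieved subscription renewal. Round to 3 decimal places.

p₁ = P(outcome | exposed) = 162/364 = 0.44505
p₀ = P(outcome | unexposed) = 72/2009 = 0.035839
Under exogeneity and monotonicity, PN = (p₁ − p₀)/p₁.
PN = (0.44505 − 0.035839) / 0.44505 ≈ 0.9195

PN ≈ 0.919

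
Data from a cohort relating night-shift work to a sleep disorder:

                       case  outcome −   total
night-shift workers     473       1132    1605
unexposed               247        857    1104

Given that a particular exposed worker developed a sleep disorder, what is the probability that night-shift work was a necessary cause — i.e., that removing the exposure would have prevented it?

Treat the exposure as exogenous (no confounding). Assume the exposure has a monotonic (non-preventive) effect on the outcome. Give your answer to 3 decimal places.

PN ≈ 0.241

p₁ = P(outcome | exposed) = 473/1605 = 0.2947
p₀ = P(outcome | unexposed) = 247/1104 = 0.22373
Under exogeneity and monotonicity, PN = (p₁ − p₀)/p₁.
PN = (0.2947 − 0.22373) / 0.2947 ≈ 0.2408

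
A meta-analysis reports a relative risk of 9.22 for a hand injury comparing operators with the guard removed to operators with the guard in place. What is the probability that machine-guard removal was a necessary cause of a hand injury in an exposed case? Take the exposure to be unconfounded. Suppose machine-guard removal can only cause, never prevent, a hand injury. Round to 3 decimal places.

Under exogeneity and monotonicity, PN = (RR − 1) / RR = 1 − 1/RR.
PN = (9.22 − 1) / 9.22 = 8.22 / 9.22 ≈ 0.8915

PN ≈ 0.892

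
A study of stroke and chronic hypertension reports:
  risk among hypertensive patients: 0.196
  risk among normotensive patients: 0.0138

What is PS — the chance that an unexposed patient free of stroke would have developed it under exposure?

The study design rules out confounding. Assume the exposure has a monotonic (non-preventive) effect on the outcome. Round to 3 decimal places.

Let p₁ = 0.196, p₀ = 0.0138.
Under exogeneity and monotonicity, PS = (p₁ − p₀) / (1 − p₀).
PS = (0.196 − 0.0138) / (1 − 0.0138) = 0.1822 / 0.9862 ≈ 0.1847

PS ≈ 0.185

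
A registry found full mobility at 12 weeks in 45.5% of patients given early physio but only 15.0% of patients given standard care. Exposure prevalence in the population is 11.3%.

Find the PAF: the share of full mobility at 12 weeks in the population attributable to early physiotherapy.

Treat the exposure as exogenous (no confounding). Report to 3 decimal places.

p₁ = 0.455, p₀ = 0.15.
Overall risk P(Y=1) = π·p₁ + (1−π)·p₀ = 0.113×0.455 + 0.887×0.15 = 0.18446.
Under exogeneity, PAF = [P(Y=1) − p₀] / P(Y=1).
PAF = (0.18446 − 0.15) / 0.18446 ≈ 0.1868

PAF ≈ 0.187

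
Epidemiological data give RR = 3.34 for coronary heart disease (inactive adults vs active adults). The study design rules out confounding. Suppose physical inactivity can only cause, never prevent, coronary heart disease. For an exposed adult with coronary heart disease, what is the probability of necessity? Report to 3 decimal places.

Under exogeneity and monotonicity, PN = (RR − 1) / RR = 1 − 1/RR.
PN = (3.34 − 1) / 3.34 = 2.34 / 3.34 ≈ 0.7006

PN ≈ 0.701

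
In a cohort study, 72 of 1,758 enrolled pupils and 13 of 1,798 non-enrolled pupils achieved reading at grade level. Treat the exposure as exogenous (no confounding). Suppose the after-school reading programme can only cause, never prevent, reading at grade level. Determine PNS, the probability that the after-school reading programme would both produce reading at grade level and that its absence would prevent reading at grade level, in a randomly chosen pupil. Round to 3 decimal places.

p₁ = P(outcome | exposed) = 72/1758 = 0.040956
p₀ = P(outcome | unexposed) = 13/1798 = 0.0072303
Under exogeneity and monotonicity, PNS = p₁ − p₀.
PNS = 0.040956 − 0.0072303 = 0.033725

PNS ≈ 0.034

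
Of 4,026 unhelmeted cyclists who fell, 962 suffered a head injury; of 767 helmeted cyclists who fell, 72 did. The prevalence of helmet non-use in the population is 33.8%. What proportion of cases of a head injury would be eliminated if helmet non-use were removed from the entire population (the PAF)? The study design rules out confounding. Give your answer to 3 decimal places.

p₁ = P(outcome | exposed) = 962/4026 = 0.23895
p₀ = P(outcome | unexposed) = 72/767 = 0.093872
Overall risk P(Y=1) = π·p₁ + (1−π)·p₀ = 0.338×0.23895 + 0.662×0.093872 = 0.14291.
Under exogeneity, PAF = [P(Y=1) − p₀] / P(Y=1).
PAF = (0.14291 − 0.093872) / 0.14291 ≈ 0.3431

PAF ≈ 0.343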